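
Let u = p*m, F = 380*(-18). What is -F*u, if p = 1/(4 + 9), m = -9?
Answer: -61560/13 ≈ -4735.4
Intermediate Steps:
p = 1/13 ≈ 0.076923
F = -6840
u = -9/13 (u = (1/13)*(-9) = -9/13 ≈ -0.69231)
-F*u = -(-6840)*(-9)/13 = -1*61560/13 = -61560/13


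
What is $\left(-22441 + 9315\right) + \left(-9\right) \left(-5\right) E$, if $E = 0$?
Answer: $-13126$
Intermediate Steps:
$\left(-22441 + 9315\right) + \left(-9\right) \left(-5\right) E = \left(-22441 + 9315\right) + \left(-9\right) \left(-5\right) 0 = -13126 + 45 \cdot 0 = -13126 + 0 = -13126$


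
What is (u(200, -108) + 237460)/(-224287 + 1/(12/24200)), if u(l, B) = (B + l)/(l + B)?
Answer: -712383/666811 ≈ -1.0683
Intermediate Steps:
u(l, B) = 1 (u(l, B) = (B + l)/(B + l) = 1)
(u(200, -108) + 237460)/(-224287 + 1/(12/24200)) = (1 + 237460)/(-224287 + 1/(12/24200)) = 237461/(-224287 + 1/(12*(1/24200))) = 237461/(-224287 + 1/(3/6050)) = 237461/(-224287 + 6050/3) = 237461/(-666811/3) = 237461*(-3/666811) = -712383/666811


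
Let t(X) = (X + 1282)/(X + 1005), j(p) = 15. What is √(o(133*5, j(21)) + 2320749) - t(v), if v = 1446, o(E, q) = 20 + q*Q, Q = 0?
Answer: -2728/2451 + √2320769 ≈ 1522.3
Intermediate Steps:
o(E, q) = 20 (o(E, q) = 20 + q*0 = 20 + 0 = 20)
t(X) = (1282 + X)/(1005 + X)
√(o(133*5, j(21)) + 2320749) - t(v) = √(20 + 2320749) - (1282 + 1446)/(1005 + 1446) = √2320769 - 2728/2451 = -2728/2451 + √2320769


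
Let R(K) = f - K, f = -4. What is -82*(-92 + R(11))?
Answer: 8774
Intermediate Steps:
R(K) = -4 - K
-82*(-92 + R(11)) = -82*(-92 + (-4 - 1*11)) = -82*(-92 + (-4 - 11)) = -82*(-92 - 15) = -82*(-107) = 8774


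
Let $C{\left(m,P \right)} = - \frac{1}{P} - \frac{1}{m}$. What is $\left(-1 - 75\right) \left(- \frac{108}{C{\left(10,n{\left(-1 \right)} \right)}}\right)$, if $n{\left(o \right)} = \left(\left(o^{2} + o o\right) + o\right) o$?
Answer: $9120$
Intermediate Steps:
$n{\left(o \right)} = o \left(o + 2 o^{2}\right)$ ($n{\left(o \right)} = \left(\left(o^{2} + o^{2}\right) + o\right) o = \left(2 o^{2} + o\right) o = \left(o + 2 o^{2}\right) o = o \left(o + 2 o^{2}\right)$)
$\left(-1 - 75\right) \left(- \frac{108}{C{\left(10,n{\left(-1 \right)} \right)}}\right) = \left(-1 - 75\right) \left(- \frac{108}{\frac{1}{\left(-1\right)^{2} \left(1 + 2 \left(-1\right)\right)} \frac{1}{10} \left(- \left(-1\right)^{2} \left(1 + 2 \left(-1\right)\right) - 10\right)}\right) = - 76 \left(- \frac{108}{\frac{1}{1 \left(1 - 2\right)} \frac{1}{10} \left(- 1 \left(1 - 2\right) - 10\right)}\right) = - 76 \left(- \frac{108}{\frac{1}{1 \left(-1\right)} \frac{1}{10} \left(- 1 \left(-1\right) - 10\right)}\right) = - 76 \left(- \frac{108}{\frac{1}{-1} \cdot \frac{1}{10} \left(\left(-1\right) \left(-1\right) - 10\right)}\right) = - 76 \left(- \frac{108}{\left(-1\right) \frac{1}{10} \left(1 - 10\right)}\right) = - 76 \left(- \frac{108}{\left(-1\right) \frac{1}{10} \left(-9\right)}\right) = - 76 \left(- \frac{108}{\frac{9}{10}}\right) = - 76 \left(\left(-108\right) \frac{10}{9}\right) = \left(-76\right) \left(-120\right) = 9120$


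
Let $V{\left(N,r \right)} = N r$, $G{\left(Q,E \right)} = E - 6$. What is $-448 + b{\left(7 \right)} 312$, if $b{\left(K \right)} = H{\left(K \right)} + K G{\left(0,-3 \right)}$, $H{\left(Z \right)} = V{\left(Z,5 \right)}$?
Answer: $-9184$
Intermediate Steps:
$G{\left(Q,E \right)} = -6 + E$ ($G{\left(Q,E \right)} = E - 6 = -6 + E$)
$H{\left(Z \right)} = 5 Z$ ($H{\left(Z \right)} = Z 5 = 5 Z$)
$b{\left(K \right)} = - 4 K$ ($b{\left(K \right)} = 5 K + K \left(-6 - 3\right) = 5 K + K \left(-9\right) = 5 K - 9 K = - 4 K$)
$-448 + b{\left(7 \right)} 312 = -448 + \left(-4\right) 7 \cdot 312 = -448 - 8736 = -9184$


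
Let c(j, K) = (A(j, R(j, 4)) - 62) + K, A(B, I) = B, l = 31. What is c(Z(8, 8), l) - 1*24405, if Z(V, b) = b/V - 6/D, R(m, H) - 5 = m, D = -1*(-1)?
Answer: -24441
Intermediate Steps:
D = 1
R(m, H) = 5 + m
Z(V, b) = -6 + b/V (Z(V, b) = b/V - 6/1 = b/V - 6*1 = b/V - 6 = -6 + b/V)
c(j, K) = -62 + K + j (c(j, K) = (j - 62) + K = (-62 + j) + K = -62 + K + j)
c(Z(8, 8), l) - 1*24405 = (-62 + 31 + (-6 + 8/8)) - 1*24405 = (-62 + 31 + (-6 + 8*(⅛))) - 24405 = (-62 + 31 + (-6 + 1)) - 24405 = (-62 + 31 - 5) - 24405 = -36 - 24405 = -24441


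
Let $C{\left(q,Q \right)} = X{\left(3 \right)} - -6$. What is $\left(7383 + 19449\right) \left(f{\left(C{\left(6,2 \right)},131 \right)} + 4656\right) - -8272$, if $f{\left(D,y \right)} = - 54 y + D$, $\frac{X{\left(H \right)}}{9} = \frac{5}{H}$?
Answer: $-64308032$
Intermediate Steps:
$X{\left(H \right)} = \frac{45}{H}$ ($X{\left(H \right)} = 9 \frac{5}{H} = \frac{45}{H}$)
$C{\left(q,Q \right)} = 21$ ($C{\left(q,Q \right)} = \frac{45}{3} - -6 = 45 \cdot \frac{1}{3} + 6 = 15 + 6 = 21$)
$f{\left(D,y \right)} = D - 54 y$
$\left(7383 + 19449\right) \left(f{\left(C{\left(6,2 \right)},131 \right)} + 4656\right) - -8272 = \left(7383 + 19449\right) \left(\left(21 - 7074\right) + 4656\right) - -8272 = 26832 \left(\left(21 - 7074\right) + 4656\right) + 8272 = 26832 \left(-7053 + 4656\right) + 8272 = 26832 \left(-2397\right) + 8272 = -64316304 + 8272 = -64308032$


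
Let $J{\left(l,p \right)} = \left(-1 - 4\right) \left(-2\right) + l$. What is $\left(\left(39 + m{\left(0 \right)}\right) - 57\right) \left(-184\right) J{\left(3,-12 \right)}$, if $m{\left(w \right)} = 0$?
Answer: $43056$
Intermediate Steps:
$J{\left(l,p \right)} = 10 + l$ ($J{\left(l,p \right)} = \left(-5\right) \left(-2\right) + l = 10 + l$)
$\left(\left(39 + m{\left(0 \right)}\right) - 57\right) \left(-184\right) J{\left(3,-12 \right)} = \left(\left(39 + 0\right) - 57\right) \left(-184\right) \left(10 + 3\right) = \left(39 - 57\right) \left(-184\right) 13 = \left(-18\right) \left(-184\right) 13 = 3312 \cdot 13 = 43056$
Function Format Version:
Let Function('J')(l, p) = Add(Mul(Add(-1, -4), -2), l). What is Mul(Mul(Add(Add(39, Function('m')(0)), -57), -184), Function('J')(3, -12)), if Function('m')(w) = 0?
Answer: 43056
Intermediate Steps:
Function('J')(l, p) = Add(10, l) (Function('J')(l, p) = Add(Mul(-5, -2), l) = Add(10, l))
Mul(Mul(Add(Add(39, Function('m')(0)), -57), -184), Function('J')(3, -12)) = Mul(Mul(Add(Add(39, 0), -57), -184), Add(10, 3)) = Mul(Mul(Add(39, -57), -184), 13) = Mul(Mul(-18, -184), 13) = Mul(3312, 13) = 43056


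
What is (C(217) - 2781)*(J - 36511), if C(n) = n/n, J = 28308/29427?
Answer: 995592957140/9809 ≈ 1.0150e+8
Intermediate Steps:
J = 9436/9809 (J = 28308*(1/29427) = 9436/9809 ≈ 0.96197)
C(n) = 1
(C(217) - 2781)*(J - 36511) = (1 - 2781)*(9436/9809 - 36511) = -2780*(-358126963/9809) = 995592957140/9809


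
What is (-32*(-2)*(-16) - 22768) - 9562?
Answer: -33354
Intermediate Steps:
(-32*(-2)*(-16) - 22768) - 9562 = (64*(-16) - 22768) - 9562 = (-1024 - 22768) - 9562 = -23792 - 9562 = -33354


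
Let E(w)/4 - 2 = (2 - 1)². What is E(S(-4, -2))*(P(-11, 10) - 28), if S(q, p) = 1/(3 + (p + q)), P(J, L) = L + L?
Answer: -96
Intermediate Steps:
P(J, L) = 2*L
S(q, p) = 1/(3 + p + q)
E(w) = 12 (E(w) = 8 + 4*(2 - 1)² = 8 + 4*1² = 8 + 4*1 = 8 + 4 = 12)
E(S(-4, -2))*(P(-11, 10) - 28) = 12*(2*10 - 28) = 12*(20 - 28) = 12*(-8) = -96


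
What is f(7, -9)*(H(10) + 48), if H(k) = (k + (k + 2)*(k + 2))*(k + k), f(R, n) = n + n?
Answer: -56304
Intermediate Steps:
f(R, n) = 2*n
H(k) = 2*k*(k + (2 + k)²) (H(k) = (k + (2 + k)*(2 + k))*(2*k) = (k + (2 + k)²)*(2*k) = 2*k*(k + (2 + k)²))
f(7, -9)*(H(10) + 48) = (2*(-9))*(2*10*(10 + (2 + 10)²) + 48) = -18*(2*10*(10 + 12²) + 48) = -18*(2*10*(10 + 144) + 48) = -18*(2*10*154 + 48) = -18*(3080 + 48) = -18*3128 = -56304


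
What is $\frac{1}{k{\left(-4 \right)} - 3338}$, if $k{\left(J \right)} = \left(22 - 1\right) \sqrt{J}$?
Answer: $- \frac{1669}{5572004} - \frac{21 i}{5572004} \approx -0.00029953 - 3.7688 \cdot 10^{-6} i$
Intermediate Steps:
$k{\left(J \right)} = 21 \sqrt{J}$
$\frac{1}{k{\left(-4 \right)} - 3338} = \frac{1}{21 \sqrt{-4} - 3338} = \frac{1}{21 \cdot 2 i - 3338} = \frac{1}{42 i - 3338} = \frac{1}{-3338 + 42 i} = \frac{-3338 - 42 i}{11144008}$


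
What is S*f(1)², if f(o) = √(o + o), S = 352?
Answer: 704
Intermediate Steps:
f(o) = √2*√o (f(o) = √(2*o) = √2*√o)
S*f(1)² = 352*(√2*√1)² = 352*(√2*1)² = 352*(√2)² = 352*2 = 704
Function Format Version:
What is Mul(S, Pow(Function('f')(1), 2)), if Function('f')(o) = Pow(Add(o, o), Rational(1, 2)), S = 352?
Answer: 704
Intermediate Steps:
Function('f')(o) = Mul(Pow(2, Rational(1, 2)), Pow(o, Rational(1, 2))) (Function('f')(o) = Pow(Mul(2, o), Rational(1, 2)) = Mul(Pow(2, Rational(1, 2)), Pow(o, Rational(1, 2))))
Mul(S, Pow(Function('f')(1), 2)) = Mul(352, Pow(Mul(Pow(2, Rational(1, 2)), Pow(1, Rational(1, 2))), 2)) = Mul(352, Pow(Mul(Pow(2, Rational(1, 2)), 1), 2)) = Mul(352, Pow(Pow(2, Rational(1, 2)), 2)) = Mul(352, 2) = 704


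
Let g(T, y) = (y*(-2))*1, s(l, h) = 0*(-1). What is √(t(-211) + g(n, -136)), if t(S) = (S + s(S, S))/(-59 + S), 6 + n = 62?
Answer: √2209530/90 ≈ 16.516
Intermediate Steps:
n = 56 (n = -6 + 62 = 56)
s(l, h) = 0
g(T, y) = -2*y (g(T, y) = -2*y*1 = -2*y)
t(S) = S/(-59 + S) (t(S) = (S + 0)/(-59 + S) = S/(-59 + S))
√(t(-211) + g(n, -136)) = √(-211/(-59 - 211) - 2*(-136)) = √(-211/(-270) + 272) = √(-211*(-1/270) + 272) = √(211/270 + 272) = √(73651/270) = √2209530/90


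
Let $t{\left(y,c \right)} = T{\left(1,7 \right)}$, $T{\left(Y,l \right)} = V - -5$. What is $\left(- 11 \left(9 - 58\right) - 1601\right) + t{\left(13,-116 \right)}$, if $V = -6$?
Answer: $-1063$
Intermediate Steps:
$T{\left(Y,l \right)} = -1$ ($T{\left(Y,l \right)} = -6 - -5 = -6 + 5 = -1$)
$t{\left(y,c \right)} = -1$
$\left(- 11 \left(9 - 58\right) - 1601\right) + t{\left(13,-116 \right)} = \left(- 11 \left(9 - 58\right) - 1601\right) - 1 = \left(\left(-11\right) \left(-49\right) - 1601\right) - 1 = \left(539 - 1601\right) - 1 = -1062 - 1 = -1063$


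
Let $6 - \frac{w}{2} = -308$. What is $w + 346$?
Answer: $974$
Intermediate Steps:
$w = 628$ ($w = 12 - -616 = 12 + 616 = 628$)
$w + 346 = 628 + 346 = 974$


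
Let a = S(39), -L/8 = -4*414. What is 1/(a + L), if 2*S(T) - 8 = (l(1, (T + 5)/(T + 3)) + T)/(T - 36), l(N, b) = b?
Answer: 126/1670593 ≈ 7.5422e-5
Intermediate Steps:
S(T) = 4 + (T + (5 + T)/(3 + T))/(2*(-36 + T)) (S(T) = 4 + (((T + 5)/(T + 3) + T)/(T - 36))/2 = 4 + (((5 + T)/(3 + T) + T)/(-36 + T))/2 = 4 + ((T + (5 + T)/(3 + T))/(-36 + T))/2 = 4 + (T + (5 + T)/(3 + T))/(2*(-36 + T)))
L = 13248 (L = -(-32)*414 = -8*(-1656) = 13248)
a = 1345/126 (a = (5 + 39 + 9*(-32 + 39)*(3 + 39))/(2*(-36 + 39)*(3 + 39)) = (½)*(5 + 39 + 9*7*42)/(3*42) = (½)*(⅓)*(1/42)*(5 + 39 + 2646) = (½)*(⅓)*(1/42)*2690 = 1345/126 ≈ 10.675)
1/(a + L) = 1/(1345/126 + 13248) = 1/(1670593/126) = 126/1670593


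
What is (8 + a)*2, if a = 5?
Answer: 26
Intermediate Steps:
(8 + a)*2 = (8 + 5)*2 = 13*2 = 26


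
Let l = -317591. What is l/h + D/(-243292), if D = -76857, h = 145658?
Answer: -33036256333/17718713068 ≈ -1.8645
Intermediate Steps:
l/h + D/(-243292) = -317591/145658 - 76857/(-243292) = -317591*1/145658 - 76857*(-1/243292) = -317591/145658 + 76857/243292 = -33036256333/17718713068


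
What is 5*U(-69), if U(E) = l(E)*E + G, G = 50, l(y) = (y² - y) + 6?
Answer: -1668170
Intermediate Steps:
l(y) = 6 + y² - y
U(E) = 50 + E*(6 + E² - E) (U(E) = (6 + E² - E)*E + 50 = E*(6 + E² - E) + 50 = 50 + E*(6 + E² - E))
5*U(-69) = 5*(50 - 69*(6 + (-69)² - 1*(-69))) = 5*(50 - 69*(6 + 4761 + 69)) = 5*(50 - 69*4836) = 5*(50 - 333684) = 5*(-333634) = -1668170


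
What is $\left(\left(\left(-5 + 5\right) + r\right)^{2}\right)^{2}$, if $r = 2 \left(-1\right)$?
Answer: $16$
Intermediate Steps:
$r = -2$
$\left(\left(\left(-5 + 5\right) + r\right)^{2}\right)^{2} = \left(\left(\left(-5 + 5\right) - 2\right)^{2}\right)^{2} = \left(\left(0 - 2\right)^{2}\right)^{2} = \left(\left(-2\right)^{2}\right)^{2} = 4^{2} = 16$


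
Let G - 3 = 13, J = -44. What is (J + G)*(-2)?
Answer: 56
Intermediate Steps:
G = 16 (G = 3 + 13 = 16)
(J + G)*(-2) = (-44 + 16)*(-2) = -28*(-2) = 56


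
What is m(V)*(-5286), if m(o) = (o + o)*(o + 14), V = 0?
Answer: 0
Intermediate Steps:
m(o) = 2*o*(14 + o) (m(o) = (2*o)*(14 + o) = 2*o*(14 + o))
m(V)*(-5286) = (2*0*(14 + 0))*(-5286) = (2*0*14)*(-5286) = 0*(-5286) = 0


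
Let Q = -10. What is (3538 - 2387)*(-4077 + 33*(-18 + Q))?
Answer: -5756151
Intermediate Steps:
(3538 - 2387)*(-4077 + 33*(-18 + Q)) = (3538 - 2387)*(-4077 + 33*(-18 - 10)) = 1151*(-4077 + 33*(-28)) = 1151*(-4077 - 924) = 1151*(-5001) = -5756151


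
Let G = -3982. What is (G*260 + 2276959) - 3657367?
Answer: -2415728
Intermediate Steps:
(G*260 + 2276959) - 3657367 = (-3982*260 + 2276959) - 3657367 = (-1035320 + 2276959) - 3657367 = 1241639 - 3657367 = -2415728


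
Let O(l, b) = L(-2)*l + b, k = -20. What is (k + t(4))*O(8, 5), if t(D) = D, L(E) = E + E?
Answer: 432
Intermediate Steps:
L(E) = 2*E
O(l, b) = b - 4*l (O(l, b) = (2*(-2))*l + b = -4*l + b = b - 4*l)
(k + t(4))*O(8, 5) = (-20 + 4)*(5 - 4*8) = -16*(5 - 32) = -16*(-27) = 432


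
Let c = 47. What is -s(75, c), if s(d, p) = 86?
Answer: -86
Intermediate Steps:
-s(75, c) = -1*86 = -86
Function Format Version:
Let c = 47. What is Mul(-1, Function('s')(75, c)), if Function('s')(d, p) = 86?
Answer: -86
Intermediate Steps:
Mul(-1, Function('s')(75, c)) = Mul(-1, 86) = -86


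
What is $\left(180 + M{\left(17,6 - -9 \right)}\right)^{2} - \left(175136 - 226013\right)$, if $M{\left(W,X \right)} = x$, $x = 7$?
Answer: $85846$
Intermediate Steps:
$M{\left(W,X \right)} = 7$
$\left(180 + M{\left(17,6 - -9 \right)}\right)^{2} - \left(175136 - 226013\right) = \left(180 + 7\right)^{2} - \left(175136 - 226013\right) = 187^{2} - \left(175136 - 226013\right) = 34969 - -50877 = 34969 + 50877 = 85846$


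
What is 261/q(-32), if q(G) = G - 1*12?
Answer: -261/44 ≈ -5.9318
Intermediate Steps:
q(G) = -12 + G (q(G) = G - 12 = -12 + G)
261/q(-32) = 261/(-12 - 32) = 261/(-44) = 261*(-1/44) = -261/44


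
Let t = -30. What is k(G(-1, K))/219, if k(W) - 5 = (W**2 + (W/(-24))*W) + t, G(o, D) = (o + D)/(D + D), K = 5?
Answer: -3727/32850 ≈ -0.11346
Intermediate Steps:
G(o, D) = (D + o)/(2*D) (G(o, D) = (D + o)/((2*D)) = (D + o)*(1/(2*D)) = (D + o)/(2*D))
k(W) = -25 + 23*W**2/24 (k(W) = 5 + ((W**2 + (W/(-24))*W) - 30) = 5 + ((W**2 + (W*(-1/24))*W) - 30) = 5 + ((W**2 + (-W/24)*W) - 30) = 5 + ((W**2 - W**2/24) - 30) = 5 + (23*W**2/24 - 30) = 5 + (-30 + 23*W**2/24) = -25 + 23*W**2/24)
k(G(-1, K))/219 = (-25 + 23*((1/2)*(5 - 1)/5)**2/24)/219 = (-25 + 23*((1/2)*(1/5)*4)**2/24)*(1/219) = (-25 + 23*(2/5)**2/24)*(1/219) = (-25 + (23/24)*(4/25))*(1/219) = (-25 + 23/150)*(1/219) = -3727/150*1/219 = -3727/32850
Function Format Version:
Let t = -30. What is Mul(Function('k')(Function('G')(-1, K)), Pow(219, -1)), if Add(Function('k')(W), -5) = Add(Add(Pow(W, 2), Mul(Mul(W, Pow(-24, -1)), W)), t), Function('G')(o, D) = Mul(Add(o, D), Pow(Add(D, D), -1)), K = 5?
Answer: Rational(-3727, 32850) ≈ -0.11346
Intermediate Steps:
Function('G')(o, D) = Mul(Rational(1, 2), Pow(D, -1), Add(D, o)) (Function('G')(o, D) = Mul(Add(D, o), Pow(Mul(2, D), -1)) = Mul(Add(D, o), Mul(Rational(1, 2), Pow(D, -1))) = Mul(Rational(1, 2), Pow(D, -1), Add(D, o)))
Function('k')(W) = Add(-25, Mul(Rational(23, 24), Pow(W, 2))) (Function('k')(W) = Add(5, Add(Add(Pow(W, 2), Mul(Mul(W, Pow(-24, -1)), W)), -30)) = Add(5, Add(Add(Pow(W, 2), Mul(Mul(W, Rational(-1, 24)), W)), -30)) = Add(5, Add(Add(Pow(W, 2), Mul(Mul(Rational(-1, 24), W), W)), -30)) = Add(5, Add(Add(Pow(W, 2), Mul(Rational(-1, 24), Pow(W, 2))), -30)) = Add(5, Add(Mul(Rational(23, 24), Pow(W, 2)), -30)) = Add(5, Add(-30, Mul(Rational(23, 24), Pow(W, 2)))) = Add(-25, Mul(Rational(23, 24), Pow(W, 2))))
Mul(Function('k')(Function('G')(-1, K)), Pow(219, -1)) = Mul(Add(-25, Mul(Rational(23, 24), Pow(Mul(Rational(1, 2), Pow(5, -1), Add(5, -1)), 2))), Pow(219, -1)) = Mul(Add(-25, Mul(Rational(23, 24), Pow(Mul(Rational(1, 2), Rational(1, 5), 4), 2))), Rational(1, 219)) = Mul(Add(-25, Mul(Rational(23, 24), Pow(Rational(2, 5), 2))), Rational(1, 219)) = Mul(Add(-25, Mul(Rational(23, 24), Rational(4, 25))), Rational(1, 219)) = Mul(Add(-25, Rational(23, 150)), Rational(1, 219)) = Mul(Rational(-3727, 150), Rational(1, 219)) = Rational(-3727, 32850)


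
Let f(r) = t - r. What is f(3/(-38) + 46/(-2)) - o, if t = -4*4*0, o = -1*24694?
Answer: 939249/38 ≈ 24717.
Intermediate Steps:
o = -24694
t = 0 (t = -16*0 = 0)
f(r) = -r (f(r) = 0 - r = -r)
f(3/(-38) + 46/(-2)) - o = -(3/(-38) + 46/(-2)) - 1*(-24694) = -(3*(-1/38) + 46*(-½)) + 24694 = -(-3/38 - 23) + 24694 = -1*(-877/38) + 24694 = 877/38 + 24694 = 939249/38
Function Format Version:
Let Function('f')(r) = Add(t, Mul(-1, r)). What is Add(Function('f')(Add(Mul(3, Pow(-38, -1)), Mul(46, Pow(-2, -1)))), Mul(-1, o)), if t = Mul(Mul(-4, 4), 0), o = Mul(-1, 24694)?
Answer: Rational(939249, 38) ≈ 24717.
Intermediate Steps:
o = -24694
t = 0 (t = Mul(-16, 0) = 0)
Function('f')(r) = Mul(-1, r) (Function('f')(r) = Add(0, Mul(-1, r)) = Mul(-1, r))
Add(Function('f')(Add(Mul(3, Pow(-38, -1)), Mul(46, Pow(-2, -1)))), Mul(-1, o)) = Add(Mul(-1, Add(Mul(3, Pow(-38, -1)), Mul(46, Pow(-2, -1)))), Mul(-1, -24694)) = Add(Mul(-1, Add(Mul(3, Rational(-1, 38)), Mul(46, Rational(-1, 2)))), 24694) = Add(Mul(-1, Add(Rational(-3, 38), -23)), 24694) = Add(Mul(-1, Rational(-877, 38)), 24694) = Add(Rational(877, 38), 24694) = Rational(939249, 38)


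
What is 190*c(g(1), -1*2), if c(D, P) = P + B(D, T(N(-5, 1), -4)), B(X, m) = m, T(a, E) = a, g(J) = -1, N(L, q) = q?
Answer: -190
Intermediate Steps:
c(D, P) = 1 + P (c(D, P) = P + 1 = 1 + P)
190*c(g(1), -1*2) = 190*(1 - 1*2) = 190*(1 - 2) = 190*(-1) = -190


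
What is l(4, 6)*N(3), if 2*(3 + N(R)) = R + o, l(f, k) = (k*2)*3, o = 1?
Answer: -36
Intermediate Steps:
l(f, k) = 6*k (l(f, k) = (2*k)*3 = 6*k)
N(R) = -5/2 + R/2 (N(R) = -3 + (R + 1)/2 = -3 + (1 + R)/2 = -3 + (1/2 + R/2) = -5/2 + R/2)
l(4, 6)*N(3) = (6*6)*(-5/2 + (1/2)*3) = 36*(-5/2 + 3/2) = 36*(-1) = -36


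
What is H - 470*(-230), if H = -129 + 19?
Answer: 107990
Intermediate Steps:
H = -110
H - 470*(-230) = -110 - 470*(-230) = -110 + 108100 = 107990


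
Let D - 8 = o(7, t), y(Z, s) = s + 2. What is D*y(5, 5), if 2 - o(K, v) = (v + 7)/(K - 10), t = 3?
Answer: 280/3 ≈ 93.333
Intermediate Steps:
y(Z, s) = 2 + s
o(K, v) = 2 - (7 + v)/(-10 + K) (o(K, v) = 2 - (v + 7)/(K - 10) = 2 - (7 + v)/(-10 + K))
D = 40/3 (D = 8 + (-27 - 1*3 + 2*7)/(-10 + 7) = 8 + (-27 - 3 + 14)/(-3) = 8 - ⅓*(-16) = 8 + 16/3 = 40/3 ≈ 13.333)
D*y(5, 5) = 40*(2 + 5)/3 = (40/3)*7 = 280/3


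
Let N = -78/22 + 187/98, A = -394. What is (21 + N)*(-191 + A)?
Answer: -12210705/1078 ≈ -11327.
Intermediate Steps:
N = -1765/1078 (N = -78*1/22 + 187*(1/98) = -39/11 + 187/98 = -1765/1078 ≈ -1.6373)
(21 + N)*(-191 + A) = (21 - 1765/1078)*(-191 - 394) = (20873/1078)*(-585) = -12210705/1078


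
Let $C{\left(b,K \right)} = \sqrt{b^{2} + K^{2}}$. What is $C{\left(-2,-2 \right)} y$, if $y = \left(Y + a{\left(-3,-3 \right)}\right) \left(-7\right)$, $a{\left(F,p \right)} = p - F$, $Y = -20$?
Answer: $280 \sqrt{2} \approx 395.98$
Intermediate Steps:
$C{\left(b,K \right)} = \sqrt{K^{2} + b^{2}}$
$y = 140$ ($y = \left(-20 - 0\right) \left(-7\right) = \left(-20 + \left(-3 + 3\right)\right) \left(-7\right) = \left(-20 + 0\right) \left(-7\right) = \left(-20\right) \left(-7\right) = 140$)
$C{\left(-2,-2 \right)} y = \sqrt{\left(-2\right)^{2} + \left(-2\right)^{2}} \cdot 140 = \sqrt{4 + 4} \cdot 140 = \sqrt{8} \cdot 140 = 2 \sqrt{2} \cdot 140 = 280 \sqrt{2}$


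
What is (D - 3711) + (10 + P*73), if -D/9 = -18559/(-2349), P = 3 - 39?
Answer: -1670428/261 ≈ -6400.1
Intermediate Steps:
P = -36
D = -18559/261 (D = -(-167031)/(-2349) = -(-167031)*(-1)/2349 = -9*18559/2349 = -18559/261 ≈ -71.107)
(D - 3711) + (10 + P*73) = (-18559/261 - 3711) + (10 - 36*73) = -987130/261 + (10 - 2628) = -987130/261 - 2618 = -1670428/261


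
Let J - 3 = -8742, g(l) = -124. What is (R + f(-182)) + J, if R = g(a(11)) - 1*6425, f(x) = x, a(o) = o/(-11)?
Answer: -15470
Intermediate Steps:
a(o) = -o/11 (a(o) = o*(-1/11) = -o/11)
R = -6549 (R = -124 - 1*6425 = -124 - 6425 = -6549)
J = -8739 (J = 3 - 8742 = -8739)
(R + f(-182)) + J = (-6549 - 182) - 8739 = -6731 - 8739 = -15470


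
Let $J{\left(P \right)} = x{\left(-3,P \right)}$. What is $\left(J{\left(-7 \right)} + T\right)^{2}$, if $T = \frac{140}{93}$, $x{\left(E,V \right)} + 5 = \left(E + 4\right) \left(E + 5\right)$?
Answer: $\frac{19321}{8649} \approx 2.2339$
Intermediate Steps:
$x{\left(E,V \right)} = -5 + \left(4 + E\right) \left(5 + E\right)$ ($x{\left(E,V \right)} = -5 + \left(E + 4\right) \left(E + 5\right) = -5 + \left(4 + E\right) \left(5 + E\right)$)
$T = \frac{140}{93}$ ($T = 140 \cdot \frac{1}{93} = \frac{140}{93} \approx 1.5054$)
$J{\left(P \right)} = -3$ ($J{\left(P \right)} = 15 + \left(-3\right)^{2} + 9 \left(-3\right) = 15 + 9 - 27 = -3$)
$\left(J{\left(-7 \right)} + T\right)^{2} = \left(-3 + \frac{140}{93}\right)^{2} = \left(- \frac{139}{93}\right)^{2} = \frac{19321}{8649}$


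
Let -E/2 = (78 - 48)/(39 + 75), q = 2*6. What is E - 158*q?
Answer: -36034/19 ≈ -1896.5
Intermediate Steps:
q = 12
E = -10/19 (E = -2*(78 - 48)/(39 + 75) = -60/114 = -2*5/19 = -10/19 ≈ -0.52632)
E - 158*q = -10/19 - 158*12 = -10/19 - 1896 = -36034/19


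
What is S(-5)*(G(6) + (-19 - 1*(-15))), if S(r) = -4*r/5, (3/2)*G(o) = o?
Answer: 0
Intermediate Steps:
G(o) = 2*o/3
S(r) = -4*r/5
S(-5)*(G(6) + (-19 - 1*(-15))) = (-4/5*(-5))*((2/3)*6 + (-19 - 1*(-15))) = 4*(4 + (-19 + 15)) = 4*(4 - 4) = 4*0 = 0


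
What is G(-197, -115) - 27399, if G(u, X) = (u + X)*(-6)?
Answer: -25527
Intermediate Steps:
G(u, X) = -6*X - 6*u (G(u, X) = (X + u)*(-6) = -6*X - 6*u)
G(-197, -115) - 27399 = (-6*(-115) - 6*(-197)) - 27399 = (690 + 1182) - 27399 = 1872 - 27399 = -25527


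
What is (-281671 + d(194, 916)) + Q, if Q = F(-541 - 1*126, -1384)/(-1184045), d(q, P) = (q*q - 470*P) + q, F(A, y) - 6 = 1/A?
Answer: -532582004757416/789758015 ≈ -6.7436e+5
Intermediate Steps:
F(A, y) = 6 + 1/A
d(q, P) = q + q² - 470*P (d(q, P) = (q² - 470*P) + q = q + q² - 470*P)
Q = -4001/789758015 (Q = (6 + 1/(-541 - 1*126))/(-1184045) = (6 + 1/(-541 - 126))*(-1/1184045) = (6 + 1/(-667))*(-1/1184045) = (6 - 1/667)*(-1/1184045) = (4001/667)*(-1/1184045) = -4001/789758015 ≈ -5.0661e-6)
(-281671 + d(194, 916)) + Q = (-281671 + (194 + 194² - 470*916)) - 4001/789758015 = (-281671 + (194 + 37636 - 430520)) - 4001/789758015 = (-281671 - 392690) - 4001/789758015 = -674361 - 4001/789758015 = -532582004757416/789758015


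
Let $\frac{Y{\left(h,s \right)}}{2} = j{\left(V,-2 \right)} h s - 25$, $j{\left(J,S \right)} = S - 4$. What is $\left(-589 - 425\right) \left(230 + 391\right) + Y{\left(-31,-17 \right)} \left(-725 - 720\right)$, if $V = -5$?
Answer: $8580736$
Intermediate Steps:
$j{\left(J,S \right)} = -4 + S$
$Y{\left(h,s \right)} = -50 - 12 h s$ ($Y{\left(h,s \right)} = 2 \left(\left(-4 - 2\right) h s - 25\right) = 2 \left(- 6 h s - 25\right) = 2 \left(-25 - 6 h s\right) = -50 - 12 h s$)
$\left(-589 - 425\right) \left(230 + 391\right) + Y{\left(-31,-17 \right)} \left(-725 - 720\right) = \left(-589 - 425\right) \left(230 + 391\right) + \left(-50 - \left(-372\right) \left(-17\right)\right) \left(-725 - 720\right) = \left(-1014\right) 621 + \left(-50 - 6324\right) \left(-1445\right) = -629694 - -9210430 = -629694 + 9210430 = 8580736$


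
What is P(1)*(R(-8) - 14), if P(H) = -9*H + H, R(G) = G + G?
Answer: 240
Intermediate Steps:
R(G) = 2*G
P(H) = -8*H
P(1)*(R(-8) - 14) = (-8*1)*(2*(-8) - 14) = -8*(-16 - 14) = -8*(-30) = 240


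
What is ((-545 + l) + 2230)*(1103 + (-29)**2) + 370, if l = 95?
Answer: 3460690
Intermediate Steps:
((-545 + l) + 2230)*(1103 + (-29)**2) + 370 = ((-545 + 95) + 2230)*(1103 + (-29)**2) + 370 = (-450 + 2230)*(1103 + 841) + 370 = 1780*1944 + 370 = 3460320 + 370 = 3460690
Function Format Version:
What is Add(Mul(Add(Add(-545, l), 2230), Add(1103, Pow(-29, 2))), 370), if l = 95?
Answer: 3460690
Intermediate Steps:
Add(Mul(Add(Add(-545, l), 2230), Add(1103, Pow(-29, 2))), 370) = Add(Mul(Add(Add(-545, 95), 2230), Add(1103, Pow(-29, 2))), 370) = Add(Mul(Add(-450, 2230), Add(1103, 841)), 370) = Add(Mul(1780, 1944), 370) = Add(3460320, 370) = 3460690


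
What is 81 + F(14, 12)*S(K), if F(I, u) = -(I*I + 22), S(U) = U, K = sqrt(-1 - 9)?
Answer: 81 - 218*I*sqrt(10) ≈ 81.0 - 689.38*I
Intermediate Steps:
K = I*sqrt(10) (K = sqrt(-10) = I*sqrt(10) ≈ 3.1623*I)
F(I, u) = -22 - I**2 (F(I, u) = -(I**2 + 22) = -(22 + I**2) = -22 - I**2)
81 + F(14, 12)*S(K) = 81 + (-22 - 1*14**2)*(I*sqrt(10)) = 81 + (-22 - 1*196)*(I*sqrt(10)) = 81 + (-22 - 196)*(I*sqrt(10)) = 81 - 218*I*sqrt(10)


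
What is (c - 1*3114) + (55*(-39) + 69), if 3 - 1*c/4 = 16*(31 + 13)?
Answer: -7994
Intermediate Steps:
c = -2804 (c = 12 - 64*(31 + 13) = 12 - 64*44 = 12 - 4*704 = 12 - 2816 = -2804)
(c - 1*3114) + (55*(-39) + 69) = (-2804 - 1*3114) + (55*(-39) + 69) = (-2804 - 3114) + (-2145 + 69) = -5918 - 2076 = -7994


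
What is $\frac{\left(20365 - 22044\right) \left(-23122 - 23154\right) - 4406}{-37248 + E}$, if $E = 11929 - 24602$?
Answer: $- \frac{77692998}{49921} \approx -1556.3$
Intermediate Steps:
$E = -12673$
$\frac{\left(20365 - 22044\right) \left(-23122 - 23154\right) - 4406}{-37248 + E} = \frac{\left(20365 - 22044\right) \left(-23122 - 23154\right) - 4406}{-37248 - 12673} = \frac{\left(-1679\right) \left(-46276\right) - 4406}{-49921} = \left(77697404 - 4406\right) \left(- \frac{1}{49921}\right) = 77692998 \left(- \frac{1}{49921}\right) = - \frac{77692998}{49921}$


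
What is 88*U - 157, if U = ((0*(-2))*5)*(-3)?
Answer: -157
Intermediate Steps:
U = 0 (U = (0*5)*(-3) = 0*(-3) = 0)
88*U - 157 = 88*0 - 157 = 0 - 157 = -157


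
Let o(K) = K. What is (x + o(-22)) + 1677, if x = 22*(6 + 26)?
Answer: 2359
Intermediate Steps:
x = 704 (x = 22*32 = 704)
(x + o(-22)) + 1677 = (704 - 22) + 1677 = 682 + 1677 = 2359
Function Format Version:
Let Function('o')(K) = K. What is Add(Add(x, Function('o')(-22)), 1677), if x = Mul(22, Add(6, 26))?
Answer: 2359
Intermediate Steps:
x = 704 (x = Mul(22, 32) = 704)
Add(Add(x, Function('o')(-22)), 1677) = Add(Add(704, -22), 1677) = Add(682, 1677) = 2359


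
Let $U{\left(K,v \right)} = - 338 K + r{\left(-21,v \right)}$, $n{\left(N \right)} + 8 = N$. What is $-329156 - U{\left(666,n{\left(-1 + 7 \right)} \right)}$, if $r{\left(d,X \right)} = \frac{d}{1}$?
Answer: $-104027$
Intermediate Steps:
$n{\left(N \right)} = -8 + N$
$r{\left(d,X \right)} = d$ ($r{\left(d,X \right)} = d 1 = d$)
$U{\left(K,v \right)} = -21 - 338 K$ ($U{\left(K,v \right)} = - 338 K - 21 = -21 - 338 K$)
$-329156 - U{\left(666,n{\left(-1 + 7 \right)} \right)} = -329156 - \left(-21 - 225108\right) = -329156 - -225129 = -329156 + 225129 = -104027$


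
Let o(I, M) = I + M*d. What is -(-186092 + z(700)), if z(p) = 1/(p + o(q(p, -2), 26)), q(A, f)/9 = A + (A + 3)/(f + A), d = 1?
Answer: 913800113002/4910475 ≈ 1.8609e+5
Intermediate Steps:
q(A, f) = 9*A + 9*(3 + A)/(A + f) (q(A, f) = 9*(A + (A + 3)/(f + A)) = 9*(A + (3 + A)/(A + f)) = 9*A + 9*(3 + A)/(A + f))
o(I, M) = I + M (o(I, M) = I + M*1 = I + M)
z(p) = 1/(26 + p + 9*(3 + p**2 - p)/(-2 + p)) (z(p) = 1/(p + (9*(3 + p + p**2 + p*(-2))/(p - 2) + 26)) = 1/(p + (9*(3 + p + p**2 - 2*p)/(-2 + p) + 26)) = 1/(p + (9*(3 + p**2 - p)/(-2 + p) + 26)) = 1/(p + (26 + 9*(3 + p**2 - p)/(-2 + p))) = 1/(26 + p + 9*(3 + p**2 - p)/(-2 + p)))
-(-186092 + z(700)) = -(-186092 + (-2 + 700)/(5*(-5 + 2*700**2 + 3*700))) = -(-186092 + (1/5)*698/(-5 + 2*490000 + 2100)) = -(-186092 + (1/5)*698/(-5 + 980000 + 2100)) = -(-186092 + (1/5)*698/982095) = -(-186092 + (1/5)*(1/982095)*698) = -(-186092 + 698/4910475) = -1*(-913800113002/4910475) = 913800113002/4910475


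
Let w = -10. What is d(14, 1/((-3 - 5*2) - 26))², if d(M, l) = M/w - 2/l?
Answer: 146689/25 ≈ 5867.6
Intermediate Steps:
d(M, l) = -2/l - M/10 (d(M, l) = M/(-10) - 2/l = M*(-⅒) - 2/l = -M/10 - 2/l = -2/l - M/10)
d(14, 1/((-3 - 5*2) - 26))² = (-(-58 - 20) - ⅒*14)² = (-2/(1/((-3 - 10) - 26)) - 7/5)² = (-2/(1/(-13 - 26)) - 7/5)² = (-2/(1/(-39)) - 7/5)² = (-2/(-1/39) - 7/5)² = (-2*(-39) - 7/5)² = (78 - 7/5)² = (383/5)² = 146689/25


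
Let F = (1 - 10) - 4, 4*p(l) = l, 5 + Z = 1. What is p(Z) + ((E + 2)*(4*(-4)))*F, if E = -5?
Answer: -625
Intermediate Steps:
Z = -4 (Z = -5 + 1 = -4)
p(l) = l/4
F = -13 (F = -9 - 4 = -13)
p(Z) + ((E + 2)*(4*(-4)))*F = (1/4)*(-4) + ((-5 + 2)*(4*(-4)))*(-13) = -1 - 3*(-16)*(-13) = -1 + 48*(-13) = -1 - 624 = -625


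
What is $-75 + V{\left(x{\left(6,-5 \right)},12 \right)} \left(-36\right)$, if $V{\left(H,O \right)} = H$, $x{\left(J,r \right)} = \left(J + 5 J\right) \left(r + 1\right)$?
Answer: $5109$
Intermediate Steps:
$x{\left(J,r \right)} = 6 J \left(1 + r\right)$
$-75 + V{\left(x{\left(6,-5 \right)},12 \right)} \left(-36\right) = -75 + 6 \cdot 6 \left(1 - 5\right) \left(-36\right) = -75 + 6 \cdot 6 \left(-4\right) \left(-36\right) = -75 - -5184 = -75 + 5184 = 5109$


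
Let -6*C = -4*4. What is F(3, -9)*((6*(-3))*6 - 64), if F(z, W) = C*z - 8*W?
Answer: -13760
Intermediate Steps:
C = 8/3 (C = -(-2)*4/3 = -⅙*(-16) = 8/3 ≈ 2.6667)
F(z, W) = -8*W + 8*z/3 (F(z, W) = 8*z/3 - 8*W = -8*W + 8*z/3)
F(3, -9)*((6*(-3))*6 - 64) = (-8*(-9) + (8/3)*3)*((6*(-3))*6 - 64) = (72 + 8)*(-18*6 - 64) = 80*(-108 - 64) = 80*(-172) = -13760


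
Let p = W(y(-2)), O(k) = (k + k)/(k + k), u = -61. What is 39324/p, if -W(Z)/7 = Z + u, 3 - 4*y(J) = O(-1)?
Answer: 78648/847 ≈ 92.855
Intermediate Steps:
O(k) = 1 (O(k) = (2*k)/((2*k)) = (2*k)*(1/(2*k)) = 1)
y(J) = ½ (y(J) = ¾ - ¼*1 = ¾ - ¼ = ½)
W(Z) = 427 - 7*Z (W(Z) = -7*(Z - 61) = -7*(-61 + Z) = 427 - 7*Z)
p = 847/2 (p = 427 - 7*½ = 427 - 7/2 = 847/2 ≈ 423.50)
39324/p = 39324/(847/2) = 39324*(2/847) = 78648/847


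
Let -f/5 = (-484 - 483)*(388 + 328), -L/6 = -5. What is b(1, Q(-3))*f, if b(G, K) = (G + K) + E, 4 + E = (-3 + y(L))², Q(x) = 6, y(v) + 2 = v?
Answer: 2174048080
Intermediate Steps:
L = 30 (L = -6*(-5) = 30)
y(v) = -2 + v
f = 3461860 (f = -5*(-484 - 483)*(388 + 328) = -(-4835)*716 = -5*(-692372) = 3461860)
E = 621 (E = -4 + (-3 + (-2 + 30))² = -4 + (-3 + 28)² = -4 + 25² = -4 + 625 = 621)
b(G, K) = 621 + G + K (b(G, K) = (G + K) + 621 = 621 + G + K)
b(1, Q(-3))*f = (621 + 1 + 6)*3461860 = 628*3461860 = 2174048080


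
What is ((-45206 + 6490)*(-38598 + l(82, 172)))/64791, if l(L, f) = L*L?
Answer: 1234033784/64791 ≈ 19046.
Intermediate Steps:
l(L, f) = L²
((-45206 + 6490)*(-38598 + l(82, 172)))/64791 = ((-45206 + 6490)*(-38598 + 82²))/64791 = -38716*(-38598 + 6724)*(1/64791) = -38716*(-31874)*(1/64791) = 1234033784*(1/64791) = 1234033784/64791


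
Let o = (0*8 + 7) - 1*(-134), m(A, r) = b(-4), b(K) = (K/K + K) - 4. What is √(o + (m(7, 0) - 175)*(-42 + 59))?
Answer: I*√2953 ≈ 54.341*I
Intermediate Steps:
b(K) = -3 + K (b(K) = (1 + K) - 4 = -3 + K)
m(A, r) = -7 (m(A, r) = -3 - 4 = -7)
o = 141 (o = (0 + 7) + 134 = 7 + 134 = 141)
√(o + (m(7, 0) - 175)*(-42 + 59)) = √(141 + (-7 - 175)*(-42 + 59)) = √(141 - 182*17) = √(141 - 3094) = √(-2953) = I*√2953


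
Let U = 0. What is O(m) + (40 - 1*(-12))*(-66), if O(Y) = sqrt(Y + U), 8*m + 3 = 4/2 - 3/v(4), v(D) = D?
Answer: -3432 + I*sqrt(14)/8 ≈ -3432.0 + 0.46771*I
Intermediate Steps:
m = -7/32 (m = -3/8 + (4/2 - 3/4)/8 = -3/8 + (4*(1/2) - 3*1/4)/8 = -3/8 + (2 - 3/4)/8 = -3/8 + (1/8)*(5/4) = -3/8 + 5/32 = -7/32 ≈ -0.21875)
O(Y) = sqrt(Y) (O(Y) = sqrt(Y + 0) = sqrt(Y))
O(m) + (40 - 1*(-12))*(-66) = sqrt(-7/32) + (40 - 1*(-12))*(-66) = I*sqrt(14)/8 + (40 + 12)*(-66) = I*sqrt(14)/8 + 52*(-66) = I*sqrt(14)/8 - 3432 = -3432 + I*sqrt(14)/8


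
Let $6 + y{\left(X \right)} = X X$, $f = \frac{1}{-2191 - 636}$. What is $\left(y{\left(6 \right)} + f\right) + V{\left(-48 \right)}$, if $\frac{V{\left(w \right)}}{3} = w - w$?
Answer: $\frac{84809}{2827} \approx 30.0$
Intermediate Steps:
$V{\left(w \right)} = 0$ ($V{\left(w \right)} = 3 \left(w - w\right) = 3 \cdot 0 = 0$)
$f = - \frac{1}{2827}$ ($f = \frac{1}{-2827} = - \frac{1}{2827} \approx -0.00035373$)
$y{\left(X \right)} = -6 + X^{2}$ ($y{\left(X \right)} = -6 + X X = -6 + X^{2}$)
$\left(y{\left(6 \right)} + f\right) + V{\left(-48 \right)} = \left(\left(-6 + 6^{2}\right) - \frac{1}{2827}\right) + 0 = \left(\left(-6 + 36\right) - \frac{1}{2827}\right) + 0 = \left(30 - \frac{1}{2827}\right) + 0 = \frac{84809}{2827} + 0 = \frac{84809}{2827}$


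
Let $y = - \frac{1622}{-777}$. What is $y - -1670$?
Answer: $\frac{1299212}{777} \approx 1672.1$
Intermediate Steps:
$y = \frac{1622}{777}$ ($y = \left(-1622\right) \left(- \frac{1}{777}\right) = \frac{1622}{777} \approx 2.0875$)
$y - -1670 = \frac{1622}{777} - -1670 = \frac{1622}{777} + 1670 = \frac{1299212}{777}$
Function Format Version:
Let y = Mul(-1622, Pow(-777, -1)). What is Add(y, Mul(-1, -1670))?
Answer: Rational(1299212, 777) ≈ 1672.1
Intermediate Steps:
y = Rational(1622, 777) (y = Mul(-1622, Rational(-1, 777)) = Rational(1622, 777) ≈ 2.0875)
Add(y, Mul(-1, -1670)) = Add(Rational(1622, 777), Mul(-1, -1670)) = Add(Rational(1622, 777), 1670) = Rational(1299212, 777)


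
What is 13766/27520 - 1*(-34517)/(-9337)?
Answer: -410687349/128477120 ≈ -3.1966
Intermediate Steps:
13766/27520 - 1*(-34517)/(-9337) = 13766*(1/27520) + 34517*(-1/9337) = 6883/13760 - 34517/9337 = -410687349/128477120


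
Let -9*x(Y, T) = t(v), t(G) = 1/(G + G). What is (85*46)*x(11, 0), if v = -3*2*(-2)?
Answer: -1955/108 ≈ -18.102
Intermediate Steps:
v = 12 (v = -6*(-2) = 12)
t(G) = 1/(2*G)
x(Y, T) = -1/216 (x(Y, T) = -1/(18*12) = -⅑*1/24 = -1/216)
(85*46)*x(11, 0) = (85*46)*(-1/216) = 3910*(-1/216) = -1955/108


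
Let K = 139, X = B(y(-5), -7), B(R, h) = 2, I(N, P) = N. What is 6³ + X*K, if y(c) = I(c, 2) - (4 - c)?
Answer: 494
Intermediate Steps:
y(c) = -4 + 2*c (y(c) = c - (4 - c) = c + (-4 + c) = -4 + 2*c)
X = 2
6³ + X*K = 6³ + 2*139 = 216 + 278 = 494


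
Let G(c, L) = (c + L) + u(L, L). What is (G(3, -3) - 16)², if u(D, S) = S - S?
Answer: 256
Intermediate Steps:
u(D, S) = 0
G(c, L) = L + c (G(c, L) = (c + L) + 0 = (L + c) + 0 = L + c)
(G(3, -3) - 16)² = ((-3 + 3) - 16)² = (0 - 16)² = (-16)² = 256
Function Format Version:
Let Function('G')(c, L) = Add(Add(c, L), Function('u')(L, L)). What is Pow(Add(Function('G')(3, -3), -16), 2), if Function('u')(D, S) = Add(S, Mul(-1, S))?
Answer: 256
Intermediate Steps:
Function('u')(D, S) = 0
Function('G')(c, L) = Add(L, c) (Function('G')(c, L) = Add(Add(c, L), 0) = Add(Add(L, c), 0) = Add(L, c))
Pow(Add(Function('G')(3, -3), -16), 2) = Pow(Add(Add(-3, 3), -16), 2) = Pow(Add(0, -16), 2) = Pow(-16, 2) = 256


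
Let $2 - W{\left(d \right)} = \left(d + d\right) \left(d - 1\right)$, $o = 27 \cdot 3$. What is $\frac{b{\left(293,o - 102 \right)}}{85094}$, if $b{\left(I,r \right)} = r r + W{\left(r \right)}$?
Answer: $- \frac{481}{85094} \approx -0.0056526$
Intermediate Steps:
$o = 81$
$W{\left(d \right)} = 2 - 2 d \left(-1 + d\right)$ ($W{\left(d \right)} = 2 - \left(d + d\right) \left(d - 1\right) = 2 - 2 d \left(-1 + d\right)$)
$b{\left(I,r \right)} = 2 - r^{2} + 2 r$ ($b{\left(I,r \right)} = r r + \left(2 - 2 r^{2} + 2 r\right) = r^{2} + \left(2 - 2 r^{2} + 2 r\right) = 2 - r^{2} + 2 r$)
$\frac{b{\left(293,o - 102 \right)}}{85094} = \frac{2 - \left(81 - 102\right)^{2} + 2 \left(81 - 102\right)}{85094} = \left(2 - \left(-21\right)^{2} + 2 \left(-21\right)\right) \frac{1}{85094} = \left(2 - 441 - 42\right) \frac{1}{85094} = \left(-481\right) \frac{1}{85094} = - \frac{481}{85094}$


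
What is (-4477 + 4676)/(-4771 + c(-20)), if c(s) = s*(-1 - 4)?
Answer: -199/4671 ≈ -0.042603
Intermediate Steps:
c(s) = -5*s (c(s) = s*(-5) = -5*s)
(-4477 + 4676)/(-4771 + c(-20)) = (-4477 + 4676)/(-4771 - 5*(-20)) = 199/(-4771 + 100) = 199/(-4671) = 199*(-1/4671) = -199/4671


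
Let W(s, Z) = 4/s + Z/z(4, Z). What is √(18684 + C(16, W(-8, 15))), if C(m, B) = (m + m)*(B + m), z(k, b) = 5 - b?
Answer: 2*√4783 ≈ 138.32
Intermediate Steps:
W(s, Z) = 4/s + Z/(5 - Z)
C(m, B) = 2*m*(B + m) (C(m, B) = (2*m)*(B + m) = 2*m*(B + m))
√(18684 + C(16, W(-8, 15))) = √(18684 + 2*16*((4/(-8) - 1*15/(-5 + 15)) + 16)) = √(18684 + 2*16*((4*(-⅛) - 1*15/10) + 16)) = √(18684 + 2*16*((-½ - 1*15*⅒) + 16)) = √(18684 + 2*16*((-½ - 3/2) + 16)) = √(18684 + 2*16*(-2 + 16)) = √(18684 + 2*16*14) = √(18684 + 448) = √19132 = 2*√4783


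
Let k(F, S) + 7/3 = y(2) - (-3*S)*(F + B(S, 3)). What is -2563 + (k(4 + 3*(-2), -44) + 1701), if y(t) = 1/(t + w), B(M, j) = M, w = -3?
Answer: 15620/3 ≈ 5206.7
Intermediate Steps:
y(t) = 1/(-3 + t) (y(t) = 1/(t - 3) = 1/(-3 + t))
k(F, S) = -10/3 + 3*S*(F + S) (k(F, S) = -7/3 + (1/(-3 + 2) - (-3*S)*(F + S)) = -7/3 + (1/(-1) - (-3)*S*(F + S)) = -7/3 + (-1 + 3*S*(F + S)) = -10/3 + 3*S*(F + S))
-2563 + (k(4 + 3*(-2), -44) + 1701) = -2563 + ((-10/3 + 3*(-44)**2 + 3*(4 + 3*(-2))*(-44)) + 1701) = -2563 + ((-10/3 + 3*1936 + 3*(4 - 6)*(-44)) + 1701) = -2563 + ((-10/3 + 5808 + 3*(-2)*(-44)) + 1701) = -2563 + ((-10/3 + 5808 + 264) + 1701) = -2563 + (18206/3 + 1701) = -2563 + 23309/3 = 15620/3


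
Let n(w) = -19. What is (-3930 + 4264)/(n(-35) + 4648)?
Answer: 334/4629 ≈ 0.072154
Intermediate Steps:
(-3930 + 4264)/(n(-35) + 4648) = (-3930 + 4264)/(-19 + 4648) = 334/4629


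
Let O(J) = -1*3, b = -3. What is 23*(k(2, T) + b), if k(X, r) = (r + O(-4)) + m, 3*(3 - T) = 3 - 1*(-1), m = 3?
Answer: -92/3 ≈ -30.667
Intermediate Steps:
O(J) = -3
T = 5/3 (T = 3 - (3 - 1*(-1))/3 = 3 - (3 + 1)/3 = 3 - 1/3*4 = 3 - 4/3 = 5/3 ≈ 1.6667)
k(X, r) = r (k(X, r) = (r - 3) + 3 = (-3 + r) + 3 = r)
23*(k(2, T) + b) = 23*(5/3 - 3) = 23*(-4/3) = -92/3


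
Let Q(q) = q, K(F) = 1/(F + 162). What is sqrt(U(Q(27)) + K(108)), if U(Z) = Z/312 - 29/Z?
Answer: I*sqrt(5387070)/2340 ≈ 0.99188*I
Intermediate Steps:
K(F) = 1/(162 + F)
U(Z) = -29/Z + Z/312 (U(Z) = Z*(1/312) - 29/Z = Z/312 - 29/Z = -29/Z + Z/312)
sqrt(U(Q(27)) + K(108)) = sqrt((-29/27 + (1/312)*27) + 1/(162 + 108)) = sqrt((-29*1/27 + 9/104) + 1/270) = sqrt((-29/27 + 9/104) + 1/270) = sqrt(-2773/2808 + 1/270) = sqrt(-13813/14040) = I*sqrt(5387070)/2340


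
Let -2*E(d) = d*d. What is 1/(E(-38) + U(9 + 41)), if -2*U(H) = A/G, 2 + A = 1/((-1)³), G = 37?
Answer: -74/53425 ≈ -0.0013851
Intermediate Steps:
E(d) = -d²/2 (E(d) = -d*d/2 = -d²/2)
A = -3 (A = -2 + 1/((-1)³) = -2 + 1/(-1) = -2 - 1 = -3)
U(H) = 3/74 (U(H) = -(-3)/(2*37) = -½*(-3/37) = 3/74)
1/(E(-38) + U(9 + 41)) = 1/(-½*(-38)² + 3/74) = 1/(-½*1444 + 3/74) = 1/(-722 + 3/74) = 1/(-53425/74) = -74/53425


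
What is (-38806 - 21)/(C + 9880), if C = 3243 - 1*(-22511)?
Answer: -38827/35634 ≈ -1.0896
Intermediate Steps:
C = 25754 (C = 3243 + 22511 = 25754)
(-38806 - 21)/(C + 9880) = (-38806 - 21)/(25754 + 9880) = -38827/35634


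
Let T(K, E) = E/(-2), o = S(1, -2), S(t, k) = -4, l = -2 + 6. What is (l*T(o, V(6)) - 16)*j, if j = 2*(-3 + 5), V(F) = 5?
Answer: -104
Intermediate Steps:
l = 4
o = -4
T(K, E) = -E/2 (T(K, E) = E*(-1/2) = -E/2)
j = 4 (j = 2*2 = 4)
(l*T(o, V(6)) - 16)*j = (4*(-1/2*5) - 16)*4 = (4*(-5/2) - 16)*4 = (-10 - 16)*4 = -26*4 = -104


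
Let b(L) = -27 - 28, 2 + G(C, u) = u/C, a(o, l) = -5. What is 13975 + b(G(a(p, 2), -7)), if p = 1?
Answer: 13920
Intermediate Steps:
G(C, u) = -2 + u/C
b(L) = -55
13975 + b(G(a(p, 2), -7)) = 13975 - 55 = 13920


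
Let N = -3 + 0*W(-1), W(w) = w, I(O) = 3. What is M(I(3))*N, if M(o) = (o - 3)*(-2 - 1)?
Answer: 0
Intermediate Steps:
N = -3 (N = -3 + 0*(-1) = -3 + 0 = -3)
M(o) = 9 - 3*o (M(o) = (-3 + o)*(-3) = 9 - 3*o)
M(I(3))*N = (9 - 3*3)*(-3) = (9 - 9)*(-3) = 0*(-3) = 0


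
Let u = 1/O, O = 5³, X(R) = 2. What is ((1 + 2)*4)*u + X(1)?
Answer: 262/125 ≈ 2.0960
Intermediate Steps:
O = 125
u = 1/125 ≈ 0.0080000
((1 + 2)*4)*u + X(1) = ((1 + 2)*4)*(1/125) + 2 = (3*4)*(1/125) + 2 = 12*(1/125) + 2 = 12/125 + 2 = 262/125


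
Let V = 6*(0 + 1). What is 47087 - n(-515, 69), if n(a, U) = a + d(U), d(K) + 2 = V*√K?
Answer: 47604 - 6*√69 ≈ 47554.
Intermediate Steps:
V = 6 (V = 6*1 = 6)
d(K) = -2 + 6*√K
n(a, U) = -2 + a + 6*√U (n(a, U) = a + (-2 + 6*√U) = -2 + a + 6*√U)
47087 - n(-515, 69) = 47087 - (-2 - 515 + 6*√69) = 47087 - (-517 + 6*√69) = 47087 + (517 - 6*√69) = 47604 - 6*√69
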